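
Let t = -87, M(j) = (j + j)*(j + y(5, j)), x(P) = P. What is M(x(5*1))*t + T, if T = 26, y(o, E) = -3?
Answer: -1714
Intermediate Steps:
M(j) = 2*j*(-3 + j) (M(j) = (j + j)*(j - 3) = (2*j)*(-3 + j) = 2*j*(-3 + j))
M(x(5*1))*t + T = (2*(5*1)*(-3 + 5*1))*(-87) + 26 = (2*5*(-3 + 5))*(-87) + 26 = (2*5*2)*(-87) + 26 = 20*(-87) + 26 = -1740 + 26 = -1714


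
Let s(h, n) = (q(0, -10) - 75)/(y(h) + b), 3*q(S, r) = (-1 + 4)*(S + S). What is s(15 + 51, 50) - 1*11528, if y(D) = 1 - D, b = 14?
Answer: -195951/17 ≈ -11527.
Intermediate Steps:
q(S, r) = 2*S (q(S, r) = ((-1 + 4)*(S + S))/3 = (3*(2*S))/3 = (6*S)/3 = 2*S)
s(h, n) = -75/(15 - h) (s(h, n) = (2*0 - 75)/((1 - h) + 14) = (0 - 75)/(15 - h) = -75/(15 - h))
s(15 + 51, 50) - 1*11528 = 75/(-15 + (15 + 51)) - 1*11528 = 75/(-15 + 66) - 11528 = 75/51 - 11528 = 75*(1/51) - 11528 = 25/17 - 11528 = -195951/17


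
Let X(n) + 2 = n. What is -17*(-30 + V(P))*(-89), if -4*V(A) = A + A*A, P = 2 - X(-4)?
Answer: -72624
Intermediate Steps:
X(n) = -2 + n
P = 8 (P = 2 - (-2 - 4) = 2 - 1*(-6) = 2 + 6 = 8)
V(A) = -A/4 - A²/4 (V(A) = -(A + A*A)/4 = -(A + A²)/4 = -A/4 - A²/4)
-17*(-30 + V(P))*(-89) = -17*(-30 - ¼*8*(1 + 8))*(-89) = -17*(-30 - ¼*8*9)*(-89) = -17*(-30 - 18)*(-89) = -17*(-48)*(-89) = 816*(-89) = -72624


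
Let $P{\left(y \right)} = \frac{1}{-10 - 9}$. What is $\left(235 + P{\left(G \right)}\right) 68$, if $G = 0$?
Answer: $\frac{303552}{19} \approx 15976.0$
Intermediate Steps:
$P{\left(y \right)} = - \frac{1}{19}$ ($P{\left(y \right)} = \frac{1}{-19} = - \frac{1}{19}$)
$\left(235 + P{\left(G \right)}\right) 68 = \left(235 - \frac{1}{19}\right) 68 = \frac{4464}{19} \cdot 68 = \frac{303552}{19}$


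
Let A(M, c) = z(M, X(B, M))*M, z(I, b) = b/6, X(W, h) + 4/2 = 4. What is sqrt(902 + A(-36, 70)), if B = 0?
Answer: sqrt(890) ≈ 29.833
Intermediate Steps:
X(W, h) = 2 (X(W, h) = -2 + 4 = 2)
z(I, b) = b/6 (z(I, b) = b*(1/6) = b/6)
A(M, c) = M/3 (A(M, c) = ((1/6)*2)*M = M/3)
sqrt(902 + A(-36, 70)) = sqrt(902 + (1/3)*(-36)) = sqrt(902 - 12) = sqrt(890)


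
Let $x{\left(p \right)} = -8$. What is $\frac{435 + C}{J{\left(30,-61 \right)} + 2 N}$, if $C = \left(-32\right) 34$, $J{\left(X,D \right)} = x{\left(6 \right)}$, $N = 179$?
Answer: $- \frac{653}{350} \approx -1.8657$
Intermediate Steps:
$J{\left(X,D \right)} = -8$
$C = -1088$
$\frac{435 + C}{J{\left(30,-61 \right)} + 2 N} = \frac{435 - 1088}{-8 + 2 \cdot 179} = - \frac{653}{-8 + 358} = - \frac{653}{350}$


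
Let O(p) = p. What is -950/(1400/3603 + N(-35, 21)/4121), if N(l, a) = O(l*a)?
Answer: -2821112970/624239 ≈ -4519.3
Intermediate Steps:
N(l, a) = a*l (N(l, a) = l*a = a*l)
-950/(1400/3603 + N(-35, 21)/4121) = -950/(1400/3603 + (21*(-35))/4121) = -950/(1400*(1/3603) - 735*1/4121) = -950/(1400/3603 - 735/4121) = -950/3121195/14847963 = -950*14847963/3121195 = -2821112970/624239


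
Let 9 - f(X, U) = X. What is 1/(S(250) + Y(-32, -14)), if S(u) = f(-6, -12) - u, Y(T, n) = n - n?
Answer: -1/235 ≈ -0.0042553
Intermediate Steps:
Y(T, n) = 0
f(X, U) = 9 - X
S(u) = 15 - u (S(u) = (9 - 1*(-6)) - u = (9 + 6) - u = 15 - u)
1/(S(250) + Y(-32, -14)) = 1/((15 - 1*250) + 0) = 1/((15 - 250) + 0) = 1/(-235 + 0) = 1/(-235) = -1/235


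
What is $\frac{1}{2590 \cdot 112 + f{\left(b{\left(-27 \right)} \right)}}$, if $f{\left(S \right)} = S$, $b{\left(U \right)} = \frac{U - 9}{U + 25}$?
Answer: $\frac{1}{290098} \approx 3.4471 \cdot 10^{-6}$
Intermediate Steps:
$b{\left(U \right)} = \frac{-9 + U}{25 + U}$
$\frac{1}{2590 \cdot 112 + f{\left(b{\left(-27 \right)} \right)}} = \frac{1}{2590 \cdot 112 + \frac{-9 - 27}{25 - 27}} = \frac{1}{290080 + \frac{1}{-2} \left(-36\right)} = \frac{1}{290080 - -18} = \frac{1}{290080 + 18} = \frac{1}{290098}$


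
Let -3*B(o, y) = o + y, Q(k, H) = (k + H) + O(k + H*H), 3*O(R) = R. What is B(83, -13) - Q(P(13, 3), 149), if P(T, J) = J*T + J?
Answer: -22886/3 ≈ -7628.7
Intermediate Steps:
P(T, J) = J + J*T
O(R) = R/3
Q(k, H) = H + H²/3 + 4*k/3 (Q(k, H) = (k + H) + (k + H*H)/3 = (H + k) + (k + H²)/3 = (H + k) + (k/3 + H²/3) = H + H²/3 + 4*k/3)
B(o, y) = -o/3 - y/3 (B(o, y) = -(o + y)/3 = -o/3 - y/3)
B(83, -13) - Q(P(13, 3), 149) = (-⅓*83 - ⅓*(-13)) - (149 + (⅓)*149² + 4*(3*(1 + 13))/3) = (-83/3 + 13/3) - (149 + (⅓)*22201 + 4*(3*14)/3) = -70/3 - (149 + 22201/3 + (4/3)*42) = -70/3 - (149 + 22201/3 + 56) = -70/3 - 1*22816/3 = -70/3 - 22816/3 = -22886/3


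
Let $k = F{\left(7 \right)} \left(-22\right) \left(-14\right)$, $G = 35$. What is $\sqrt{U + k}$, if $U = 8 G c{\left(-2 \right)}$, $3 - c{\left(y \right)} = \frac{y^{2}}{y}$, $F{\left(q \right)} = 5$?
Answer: $14 \sqrt{15} \approx 54.222$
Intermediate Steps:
$c{\left(y \right)} = 3 - y$ ($c{\left(y \right)} = 3 - \frac{y^{2}}{y} = 3 - y$)
$k = 1540$ ($k = 5 \left(-22\right) \left(-14\right) = \left(-110\right) \left(-14\right) = 1540$)
$U = 1400$ ($U = 8 \cdot 35 \left(3 - -2\right) = 280 \left(3 + 2\right) = 280 \cdot 5 = 1400$)
$\sqrt{U + k} = \sqrt{1400 + 1540} = \sqrt{2940} = 14 \sqrt{15}$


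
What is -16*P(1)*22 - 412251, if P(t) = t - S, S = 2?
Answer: -411899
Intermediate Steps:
P(t) = -2 + t (P(t) = t - 1*2 = t - 2 = -2 + t)
-16*P(1)*22 - 412251 = -16*(-2 + 1)*22 - 412251 = -16*(-1)*22 - 412251 = 16*22 - 412251 = 352 - 412251 = -411899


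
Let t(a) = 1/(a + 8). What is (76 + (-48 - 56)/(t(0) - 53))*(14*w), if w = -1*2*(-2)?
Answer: 1846880/423 ≈ 4366.1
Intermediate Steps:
w = 4 (w = -2*(-2) = 4)
t(a) = 1/(8 + a)
(76 + (-48 - 56)/(t(0) - 53))*(14*w) = (76 + (-48 - 56)/(1/(8 + 0) - 53))*(14*4) = (76 - 104/(1/8 - 53))*56 = (76 - 104/(-423/8))*56 = (76 - 104*(-8/423))*56 = (76 + 832/423)*56 = (32980/423)*56 = 1846880/423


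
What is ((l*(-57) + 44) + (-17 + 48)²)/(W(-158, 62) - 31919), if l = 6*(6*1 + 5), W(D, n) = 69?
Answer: 2757/31850 ≈ 0.086562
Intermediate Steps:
l = 66 (l = 6*(6 + 5) = 6*11 = 66)
((l*(-57) + 44) + (-17 + 48)²)/(W(-158, 62) - 31919) = ((66*(-57) + 44) + (-17 + 48)²)/(69 - 31919) = ((-3762 + 44) + 31²)/(-31850) = (-3718 + 961)*(-1/31850) = -2757*(-1/31850) = 2757/31850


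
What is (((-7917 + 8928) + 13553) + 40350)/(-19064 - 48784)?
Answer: -27457/33924 ≈ -0.80937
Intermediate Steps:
(((-7917 + 8928) + 13553) + 40350)/(-19064 - 48784) = ((1011 + 13553) + 40350)/(-67848) = (14564 + 40350)*(-1/67848) = 54914*(-1/67848) = -27457/33924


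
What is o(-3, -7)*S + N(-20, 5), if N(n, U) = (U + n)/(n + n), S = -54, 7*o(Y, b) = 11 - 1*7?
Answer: -1707/56 ≈ -30.482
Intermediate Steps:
o(Y, b) = 4/7 (o(Y, b) = (11 - 1*7)/7 = (11 - 7)/7 = (⅐)*4 = 4/7)
N(n, U) = (U + n)/(2*n) (N(n, U) = (U + n)/((2*n)) = (U + n)*(1/(2*n)) = (U + n)/(2*n))
o(-3, -7)*S + N(-20, 5) = (4/7)*(-54) + (½)*(5 - 20)/(-20) = -216/7 + (½)*(-1/20)*(-15) = -216/7 + 3/8 = -1707/56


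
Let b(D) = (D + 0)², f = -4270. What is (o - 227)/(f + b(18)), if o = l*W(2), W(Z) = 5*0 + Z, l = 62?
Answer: 103/3946 ≈ 0.026102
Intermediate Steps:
W(Z) = Z (W(Z) = 0 + Z = Z)
b(D) = D²
o = 124 (o = 62*2 = 124)
(o - 227)/(f + b(18)) = (124 - 227)/(-4270 + 18²) = -103/(-4270 + 324) = -103/(-3946) = -103*(-1/3946) = 103/3946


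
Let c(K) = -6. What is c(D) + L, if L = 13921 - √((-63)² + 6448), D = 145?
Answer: 13915 - √10417 ≈ 13813.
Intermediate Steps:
L = 13921 - √10417 (L = 13921 - √(3969 + 6448) = 13921 - √10417 ≈ 13819.)
c(D) + L = -6 + (13921 - √10417) = 13915 - √10417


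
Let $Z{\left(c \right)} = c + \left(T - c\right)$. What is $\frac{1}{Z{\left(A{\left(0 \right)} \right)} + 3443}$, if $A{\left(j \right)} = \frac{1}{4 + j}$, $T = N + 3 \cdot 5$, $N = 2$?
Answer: $\frac{1}{3460} \approx 0.00028902$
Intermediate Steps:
$T = 17$ ($T = 2 + 3 \cdot 5 = 2 + 15 = 17$)
$Z{\left(c \right)} = 17$ ($Z{\left(c \right)} = c - \left(-17 + c\right) = 17$)
$\frac{1}{Z{\left(A{\left(0 \right)} \right)} + 3443} = \frac{1}{17 + 3443} = \frac{1}{3460}$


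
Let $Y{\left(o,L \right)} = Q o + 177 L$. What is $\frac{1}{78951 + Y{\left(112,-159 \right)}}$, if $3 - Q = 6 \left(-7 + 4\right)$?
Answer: $\frac{1}{53160} \approx 1.8811 \cdot 10^{-5}$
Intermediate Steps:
$Q = 21$ ($Q = 3 - 6 \left(-7 + 4\right) = 3 - 6 \left(-3\right) = 3 - -18 = 3 + 18 = 21$)
$Y{\left(o,L \right)} = 21 o + 177 L$
$\frac{1}{78951 + Y{\left(112,-159 \right)}} = \frac{1}{78951 + \left(21 \cdot 112 + 177 \left(-159\right)\right)} = \frac{1}{78951 + \left(2352 - 28143\right)} = \frac{1}{78951 - 25791} = \frac{1}{53160}$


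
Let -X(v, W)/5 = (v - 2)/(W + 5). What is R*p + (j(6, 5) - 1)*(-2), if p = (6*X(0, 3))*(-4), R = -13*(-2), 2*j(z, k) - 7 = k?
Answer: -790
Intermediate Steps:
j(z, k) = 7/2 + k/2
R = 26
X(v, W) = -5*(-2 + v)/(5 + W) (X(v, W) = -5*(v - 2)/(W + 5) = -5*(-2 + v)/(5 + W))
p = -30 (p = (6*(5*(2 - 1*0)/(5 + 3)))*(-4) = (6*(5*(2 + 0)/8))*(-4) = (6*(5*(⅛)*2))*(-4) = (6*(5/4))*(-4) = (15/2)*(-4) = -30)
R*p + (j(6, 5) - 1)*(-2) = 26*(-30) + ((7/2 + (½)*5) - 1)*(-2) = -780 + ((7/2 + 5/2) - 1)*(-2) = -780 + (6 - 1)*(-2) = -780 + 5*(-2) = -780 - 10 = -790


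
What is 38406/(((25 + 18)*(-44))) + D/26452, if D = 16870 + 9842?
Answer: -120672051/6255898 ≈ -19.289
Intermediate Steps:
D = 26712
38406/(((25 + 18)*(-44))) + D/26452 = 38406/(((25 + 18)*(-44))) + 26712/26452 = 38406/((43*(-44))) + 26712*(1/26452) = 38406/(-1892) + 6678/6613 = 38406*(-1/1892) + 6678/6613 = -19203/946 + 6678/6613 = -120672051/6255898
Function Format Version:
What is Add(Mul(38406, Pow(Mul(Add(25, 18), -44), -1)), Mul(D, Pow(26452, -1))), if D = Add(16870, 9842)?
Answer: Rational(-120672051, 6255898) ≈ -19.289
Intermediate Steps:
D = 26712
Add(Mul(38406, Pow(Mul(Add(25, 18), -44), -1)), Mul(D, Pow(26452, -1))) = Add(Mul(38406, Pow(Mul(Add(25, 18), -44), -1)), Mul(26712, Pow(26452, -1))) = Add(Mul(38406, Pow(Mul(43, -44), -1)), Mul(26712, Rational(1, 26452))) = Add(Mul(38406, Pow(-1892, -1)), Rational(6678, 6613)) = Add(Mul(38406, Rational(-1, 1892)), Rational(6678, 6613)) = Add(Rational(-19203, 946), Rational(6678, 6613)) = Rational(-120672051, 6255898)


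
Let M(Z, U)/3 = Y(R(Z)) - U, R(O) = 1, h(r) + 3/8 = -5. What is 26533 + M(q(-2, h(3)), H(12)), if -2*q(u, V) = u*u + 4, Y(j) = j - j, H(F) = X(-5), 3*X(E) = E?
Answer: 26538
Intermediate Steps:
X(E) = E/3
H(F) = -5/3 (H(F) = (⅓)*(-5) = -5/3)
h(r) = -43/8 (h(r) = -3/8 - 5 = -43/8)
Y(j) = 0
q(u, V) = -2 - u²/2 (q(u, V) = -(u*u + 4)/2 = -(u² + 4)/2 = -(4 + u²)/2 = -2 - u²/2)
M(Z, U) = -3*U (M(Z, U) = 3*(0 - U) = 3*(-U) = -3*U)
26533 + M(q(-2, h(3)), H(12)) = 26533 - 3*(-5/3) = 26533 + 5 = 26538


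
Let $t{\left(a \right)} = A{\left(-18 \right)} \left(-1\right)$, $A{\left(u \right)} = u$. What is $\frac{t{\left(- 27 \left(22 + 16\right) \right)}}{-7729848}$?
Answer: $- \frac{1}{429436} \approx -2.3286 \cdot 10^{-6}$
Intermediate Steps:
$t{\left(a \right)} = 18$ ($t{\left(a \right)} = \left(-18\right) \left(-1\right) = 18$)
$\frac{t{\left(- 27 \left(22 + 16\right) \right)}}{-7729848} = \frac{18}{-7729848} = 18 \left(- \frac{1}{7729848}\right) = - \frac{1}{429436}$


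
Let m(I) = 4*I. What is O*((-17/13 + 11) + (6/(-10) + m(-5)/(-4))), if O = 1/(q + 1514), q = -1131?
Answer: 916/24895 ≈ 0.036795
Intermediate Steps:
O = 1/383 (O = 1/(-1131 + 1514) = 1/383 ≈ 0.0026110)
O*((-17/13 + 11) + (6/(-10) + m(-5)/(-4))) = ((-17/13 + 11) + (6/(-10) + (4*(-5))/(-4)))/383 = ((-17*1/13 + 11) + (6*(-⅒) - 20*(-¼)))/383 = ((-17/13 + 11) + (-⅗ + 5))/383 = (126/13 + 22/5)/383 = (1/383)*(916/65) = 916/24895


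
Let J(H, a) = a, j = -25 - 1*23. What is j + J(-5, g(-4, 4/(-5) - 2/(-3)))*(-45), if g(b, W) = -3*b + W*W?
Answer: -2944/5 ≈ -588.80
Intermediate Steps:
j = -48 (j = -25 - 23 = -48)
g(b, W) = W² - 3*b (g(b, W) = -3*b + W² = W² - 3*b)
j + J(-5, g(-4, 4/(-5) - 2/(-3)))*(-45) = -48 + ((4/(-5) - 2/(-3))² - 3*(-4))*(-45) = -48 + ((4*(-⅕) - 2*(-⅓))² + 12)*(-45) = -48 + ((-⅘ + ⅔)² + 12)*(-45) = -48 + ((-2/15)² + 12)*(-45) = -48 + (4/225 + 12)*(-45) = -48 + (2704/225)*(-45) = -48 - 2704/5 = -2944/5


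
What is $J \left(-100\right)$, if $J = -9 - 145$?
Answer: $15400$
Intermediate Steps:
$J = -154$ ($J = -9 - 145 = -154$)
$J \left(-100\right) = \left(-154\right) \left(-100\right) = 15400$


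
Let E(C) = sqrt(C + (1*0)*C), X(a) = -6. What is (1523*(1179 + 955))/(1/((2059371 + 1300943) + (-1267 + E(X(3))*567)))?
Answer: 10917178191854 + 1842796494*I*sqrt(6) ≈ 1.0917e+13 + 4.5139e+9*I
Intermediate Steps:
E(C) = sqrt(C) (E(C) = sqrt(C + 0*C) = sqrt(C + 0) = sqrt(C))
(1523*(1179 + 955))/(1/((2059371 + 1300943) + (-1267 + E(X(3))*567))) = (1523*(1179 + 955))/(1/((2059371 + 1300943) + (-1267 + sqrt(-6)*567))) = (1523*2134)/(1/(3360314 + (-1267 + (I*sqrt(6))*567))) = 3250082/(1/(3360314 + (-1267 + 567*I*sqrt(6)))) = 3250082/(1/(3359047 + 567*I*sqrt(6))) = 3250082*(3359047 + 567*I*sqrt(6)) = 10917178191854 + 1842796494*I*sqrt(6)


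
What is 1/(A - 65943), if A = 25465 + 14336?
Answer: -1/26142 ≈ -3.8253e-5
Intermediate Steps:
A = 39801
1/(A - 65943) = 1/(39801 - 65943) = 1/(-26142) = -1/26142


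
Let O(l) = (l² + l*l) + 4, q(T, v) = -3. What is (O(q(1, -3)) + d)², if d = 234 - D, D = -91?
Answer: 120409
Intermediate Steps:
O(l) = 4 + 2*l² (O(l) = (l² + l²) + 4 = 2*l² + 4 = 4 + 2*l²)
d = 325 (d = 234 - 1*(-91) = 234 + 91 = 325)
(O(q(1, -3)) + d)² = ((4 + 2*(-3)²) + 325)² = ((4 + 2*9) + 325)² = ((4 + 18) + 325)² = (22 + 325)² = 347² = 120409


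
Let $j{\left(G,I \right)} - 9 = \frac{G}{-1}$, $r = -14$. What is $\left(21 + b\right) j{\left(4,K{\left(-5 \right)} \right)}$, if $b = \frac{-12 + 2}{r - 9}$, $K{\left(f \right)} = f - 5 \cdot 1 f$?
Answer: $\frac{2465}{23} \approx 107.17$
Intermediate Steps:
$K{\left(f \right)} = - 4 f$ ($K{\left(f \right)} = f - 5 f = - 4 f$)
$j{\left(G,I \right)} = 9 - G$ ($j{\left(G,I \right)} = 9 + \frac{G}{-1} = 9 + G \left(-1\right) = 9 - G$)
$b = \frac{10}{23}$ ($b = \frac{-12 + 2}{-14 - 9} = - \frac{10}{-23} = \left(-10\right) \left(- \frac{1}{23}\right) = \frac{10}{23} \approx 0.43478$)
$\left(21 + b\right) j{\left(4,K{\left(-5 \right)} \right)} = \left(21 + \frac{10}{23}\right) \left(9 - 4\right) = \frac{493 \left(9 - 4\right)}{23} = \frac{493}{23} \cdot 5 = \frac{2465}{23}$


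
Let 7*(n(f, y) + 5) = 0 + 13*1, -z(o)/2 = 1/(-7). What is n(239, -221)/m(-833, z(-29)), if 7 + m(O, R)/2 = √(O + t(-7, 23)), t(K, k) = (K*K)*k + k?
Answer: -11/268 - 11*√317/1876 ≈ -0.14544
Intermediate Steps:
z(o) = 2/7 (z(o) = -2/(-7) = -2*(-⅐) = 2/7)
t(K, k) = k + k*K² (t(K, k) = K²*k + k = k*K² + k = k + k*K²)
m(O, R) = -14 + 2*√(1150 + O) (m(O, R) = -14 + 2*√(O + 23*(1 + (-7)²)) = -14 + 2*√(O + 23*(1 + 49)) = -14 + 2*√(O + 23*50) = -14 + 2*√(O + 1150) = -14 + 2*√(1150 + O))
n(f, y) = -22/7 (n(f, y) = -5 + (0 + 13*1)/7 = -5 + (0 + 13)/7 = -5 + (⅐)*13 = -5 + 13/7 = -22/7)
n(239, -221)/m(-833, z(-29)) = -22/(7*(-14 + 2*√(1150 - 833))) = -22/(7*(-14 + 2*√317))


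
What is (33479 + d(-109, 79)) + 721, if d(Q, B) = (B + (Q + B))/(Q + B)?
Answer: 1025951/30 ≈ 34198.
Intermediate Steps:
d(Q, B) = (Q + 2*B)/(B + Q) (d(Q, B) = (B + (B + Q))/(B + Q) = (Q + 2*B)/(B + Q))
(33479 + d(-109, 79)) + 721 = (33479 + (-109 + 2*79)/(79 - 109)) + 721 = (33479 + (-109 + 158)/(-30)) + 721 = (33479 - 1/30*49) + 721 = (33479 - 49/30) + 721 = 1004321/30 + 721 = 1025951/30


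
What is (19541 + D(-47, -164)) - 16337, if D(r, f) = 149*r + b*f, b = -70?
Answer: 7681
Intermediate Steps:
D(r, f) = -70*f + 149*r (D(r, f) = 149*r - 70*f = -70*f + 149*r)
(19541 + D(-47, -164)) - 16337 = (19541 + (-70*(-164) + 149*(-47))) - 16337 = (19541 + (11480 - 7003)) - 16337 = (19541 + 4477) - 16337 = 24018 - 16337 = 7681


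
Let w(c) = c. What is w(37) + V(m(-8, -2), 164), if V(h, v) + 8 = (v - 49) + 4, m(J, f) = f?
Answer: 148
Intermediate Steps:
V(h, v) = -53 + v (V(h, v) = -8 + ((v - 49) + 4) = -8 + ((-49 + v) + 4) = -8 + (-45 + v) = -53 + v)
w(37) + V(m(-8, -2), 164) = 37 + (-53 + 164) = 37 + 111 = 148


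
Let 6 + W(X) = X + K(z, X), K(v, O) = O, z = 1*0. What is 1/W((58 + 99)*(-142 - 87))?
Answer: -1/71912 ≈ -1.3906e-5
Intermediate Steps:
z = 0
W(X) = -6 + 2*X (W(X) = -6 + (X + X) = -6 + 2*X)
1/W((58 + 99)*(-142 - 87)) = 1/(-6 + 2*((58 + 99)*(-142 - 87))) = 1/(-6 + 2*(157*(-229))) = 1/(-6 + 2*(-35953)) = 1/(-6 - 71906) = 1/(-71912) = -1/71912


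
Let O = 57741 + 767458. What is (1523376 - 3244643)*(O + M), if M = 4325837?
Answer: -8866308282612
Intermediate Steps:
O = 825199
(1523376 - 3244643)*(O + M) = (1523376 - 3244643)*(825199 + 4325837) = -1721267*5151036 = -8866308282612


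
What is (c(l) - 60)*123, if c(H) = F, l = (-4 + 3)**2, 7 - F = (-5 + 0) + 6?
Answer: -6642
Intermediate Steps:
F = 6 (F = 7 - ((-5 + 0) + 6) = 7 - (-5 + 6) = 7 - 1*1 = 7 - 1 = 6)
l = 1 (l = (-1)**2 = 1)
c(H) = 6
(c(l) - 60)*123 = (6 - 60)*123 = -54*123 = -6642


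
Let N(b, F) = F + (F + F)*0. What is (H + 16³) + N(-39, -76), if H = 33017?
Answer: 37037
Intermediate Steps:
N(b, F) = F (N(b, F) = F + (2*F)*0 = F + 0 = F)
(H + 16³) + N(-39, -76) = (33017 + 16³) - 76 = (33017 + 4096) - 76 = 37113 - 76 = 37037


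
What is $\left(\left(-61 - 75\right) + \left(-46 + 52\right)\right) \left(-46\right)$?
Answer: $5980$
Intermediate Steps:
$\left(\left(-61 - 75\right) + \left(-46 + 52\right)\right) \left(-46\right) = \left(\left(-61 - 75\right) + 6\right) \left(-46\right) = \left(-136 + 6\right) \left(-46\right) = \left(-130\right) \left(-46\right) = 5980$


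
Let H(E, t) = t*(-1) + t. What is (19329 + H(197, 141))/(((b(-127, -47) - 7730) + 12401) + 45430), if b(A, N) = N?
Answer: 19329/50054 ≈ 0.38616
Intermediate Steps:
H(E, t) = 0 (H(E, t) = -t + t = 0)
(19329 + H(197, 141))/(((b(-127, -47) - 7730) + 12401) + 45430) = (19329 + 0)/(((-47 - 7730) + 12401) + 45430) = 19329/((-7777 + 12401) + 45430) = 19329/(4624 + 45430) = 19329/50054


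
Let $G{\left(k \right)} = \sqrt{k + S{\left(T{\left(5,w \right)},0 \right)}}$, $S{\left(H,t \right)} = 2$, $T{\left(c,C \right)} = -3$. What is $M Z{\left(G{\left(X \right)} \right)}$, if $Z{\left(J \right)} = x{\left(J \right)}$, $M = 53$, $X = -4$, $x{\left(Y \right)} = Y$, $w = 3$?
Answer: $53 i \sqrt{2} \approx 74.953 i$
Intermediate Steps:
$G{\left(k \right)} = \sqrt{2 + k}$ ($G{\left(k \right)} = \sqrt{k + 2} = \sqrt{2 + k}$)
$Z{\left(J \right)} = J$
$M Z{\left(G{\left(X \right)} \right)} = 53 \sqrt{2 - 4} = 53 \sqrt{-2} = 53 i \sqrt{2}$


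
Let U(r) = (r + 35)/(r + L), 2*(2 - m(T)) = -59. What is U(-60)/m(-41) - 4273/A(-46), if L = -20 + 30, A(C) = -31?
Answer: 269230/1953 ≈ 137.85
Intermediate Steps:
m(T) = 63/2 (m(T) = 2 - 1/2*(-59) = 2 + 59/2 = 63/2)
L = 10
U(r) = (35 + r)/(10 + r) (U(r) = (r + 35)/(r + 10) = (35 + r)/(10 + r))
U(-60)/m(-41) - 4273/A(-46) = ((35 - 60)/(10 - 60))/(63/2) - 4273/(-31) = (-25/(-50))*(2/63) - 4273*(-1/31) = -1/50*(-25)*(2/63) + 4273/31 = (1/2)*(2/63) + 4273/31 = 1/63 + 4273/31 = 269230/1953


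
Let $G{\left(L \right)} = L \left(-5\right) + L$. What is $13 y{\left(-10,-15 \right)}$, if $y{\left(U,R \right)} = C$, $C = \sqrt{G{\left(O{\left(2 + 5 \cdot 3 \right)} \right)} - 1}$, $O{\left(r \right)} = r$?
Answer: $13 i \sqrt{69} \approx 107.99 i$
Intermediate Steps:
$G{\left(L \right)} = - 4 L$ ($G{\left(L \right)} = - 5 L + L = - 4 L$)
$C = i \sqrt{69}$ ($C = \sqrt{- 4 \left(2 + 5 \cdot 3\right) - 1} = \sqrt{- 4 \left(2 + 15\right) - 1} = \sqrt{\left(-4\right) 17 - 1} = \sqrt{-68 - 1} = \sqrt{-69} = i \sqrt{69} \approx 8.3066 i$)
$y{\left(U,R \right)} = i \sqrt{69}$
$13 y{\left(-10,-15 \right)} = 13 i \sqrt{69}$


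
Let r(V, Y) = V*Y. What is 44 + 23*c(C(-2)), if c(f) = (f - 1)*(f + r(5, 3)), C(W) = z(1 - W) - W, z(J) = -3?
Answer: -600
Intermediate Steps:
C(W) = -3 - W
c(f) = (-1 + f)*(15 + f) (c(f) = (f - 1)*(f + 5*3) = (-1 + f)*(f + 15) = (-1 + f)*(15 + f))
44 + 23*c(C(-2)) = 44 + 23*(-15 + (-3 - 1*(-2))² + 14*(-3 - 1*(-2))) = 44 + 23*(-15 + (-3 + 2)² + 14*(-3 + 2)) = 44 + 23*(-15 + (-1)² + 14*(-1)) = 44 + 23*(-15 + 1 - 14) = 44 + 23*(-28) = 44 - 644 = -600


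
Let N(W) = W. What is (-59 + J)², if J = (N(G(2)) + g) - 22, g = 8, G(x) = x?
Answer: 5041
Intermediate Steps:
J = -12 (J = (2 + 8) - 22 = 10 - 22 = -12)
(-59 + J)² = (-59 - 12)² = (-71)² = 5041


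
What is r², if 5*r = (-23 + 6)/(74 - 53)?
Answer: 289/11025 ≈ 0.026213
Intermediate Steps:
r = -17/105 (r = ((-23 + 6)/(74 - 53))/5 = (-17/21)/5 = (-17*1/21)/5 = (⅕)*(-17/21) = -17/105 ≈ -0.16190)
r² = (-17/105)² = 289/11025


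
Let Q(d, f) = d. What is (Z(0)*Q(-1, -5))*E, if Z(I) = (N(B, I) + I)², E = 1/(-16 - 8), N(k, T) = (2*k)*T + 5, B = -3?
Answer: 25/24 ≈ 1.0417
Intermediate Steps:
N(k, T) = 5 + 2*T*k (N(k, T) = 2*T*k + 5 = 5 + 2*T*k)
E = -1/24 (E = 1/(-24) = -1/24 ≈ -0.041667)
Z(I) = (5 - 5*I)² (Z(I) = ((5 + 2*I*(-3)) + I)² = ((5 - 6*I) + I)² = (5 - 5*I)²)
(Z(0)*Q(-1, -5))*E = ((25*(1 - 1*0)²)*(-1))*(-1/24) = ((25*(1 + 0)²)*(-1))*(-1/24) = ((25*1²)*(-1))*(-1/24) = ((25*1)*(-1))*(-1/24) = (25*(-1))*(-1/24) = -25*(-1/24) = 25/24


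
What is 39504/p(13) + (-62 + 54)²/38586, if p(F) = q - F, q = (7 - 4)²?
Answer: -190537636/19293 ≈ -9876.0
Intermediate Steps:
q = 9 (q = 3² = 9)
p(F) = 9 - F
39504/p(13) + (-62 + 54)²/38586 = 39504/(9 - 1*13) + (-62 + 54)²/38586 = 39504/(9 - 13) + (-8)²*(1/38586) = 39504/(-4) + 64*(1/38586) = 39504*(-¼) + 32/19293 = -9876 + 32/19293 = -190537636/19293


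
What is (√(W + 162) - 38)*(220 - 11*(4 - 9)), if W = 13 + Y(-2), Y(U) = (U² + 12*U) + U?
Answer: -10450 + 825*√17 ≈ -7048.4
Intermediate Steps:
Y(U) = U² + 13*U
W = -9 (W = 13 - 2*(13 - 2) = 13 - 2*11 = 13 - 22 = -9)
(√(W + 162) - 38)*(220 - 11*(4 - 9)) = (√(-9 + 162) - 38)*(220 - 11*(4 - 9)) = (√153 - 38)*(220 - 11*(-5)) = (3*√17 - 38)*(220 + 55) = (-38 + 3*√17)*275 = -10450 + 825*√17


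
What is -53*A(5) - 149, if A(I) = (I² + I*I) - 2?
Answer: -2693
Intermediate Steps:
A(I) = -2 + 2*I² (A(I) = (I² + I²) - 2 = 2*I² - 2 = -2 + 2*I²)
-53*A(5) - 149 = -53*(-2 + 2*5²) - 149 = -53*(-2 + 2*25) - 149 = -53*(-2 + 50) - 149 = -53*48 - 149 = -2544 - 149 = -2693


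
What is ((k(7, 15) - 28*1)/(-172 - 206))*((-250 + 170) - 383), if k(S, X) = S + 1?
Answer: -4630/189 ≈ -24.497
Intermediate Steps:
k(S, X) = 1 + S
((k(7, 15) - 28*1)/(-172 - 206))*((-250 + 170) - 383) = (((1 + 7) - 28*1)/(-172 - 206))*((-250 + 170) - 383) = ((8 - 28)/(-378))*(-80 - 383) = -20*(-1/378)*(-463) = (10/189)*(-463) = -4630/189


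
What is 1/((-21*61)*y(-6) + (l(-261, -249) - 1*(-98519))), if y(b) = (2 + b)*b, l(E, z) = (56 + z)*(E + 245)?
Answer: 1/70863 ≈ 1.4112e-5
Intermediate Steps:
l(E, z) = (56 + z)*(245 + E)
y(b) = b*(2 + b)
1/((-21*61)*y(-6) + (l(-261, -249) - 1*(-98519))) = 1/((-21*61)*(-6*(2 - 6)) + ((13720 + 56*(-261) + 245*(-249) - 261*(-249)) - 1*(-98519))) = 1/(-(-7686)*(-4) + ((13720 - 14616 - 61005 + 64989) + 98519)) = 1/(-1281*24 + (3088 + 98519)) = 1/(-30744 + 101607) = 1/70863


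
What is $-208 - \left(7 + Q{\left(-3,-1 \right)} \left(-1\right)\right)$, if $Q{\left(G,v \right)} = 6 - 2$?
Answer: $-211$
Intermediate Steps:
$Q{\left(G,v \right)} = 4$ ($Q{\left(G,v \right)} = 6 - 2 = 4$)
$-208 - \left(7 + Q{\left(-3,-1 \right)} \left(-1\right)\right) = -208 - \left(7 + 4 \left(-1\right)\right) = -208 - \left(7 - 4\right) = -208 - 3 = -211$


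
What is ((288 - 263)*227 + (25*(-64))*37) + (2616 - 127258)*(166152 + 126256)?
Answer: -36446371461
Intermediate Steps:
((288 - 263)*227 + (25*(-64))*37) + (2616 - 127258)*(166152 + 126256) = (25*227 - 1600*37) - 124642*292408 = (5675 - 59200) - 36446317936 = -53525 - 36446317936 = -36446371461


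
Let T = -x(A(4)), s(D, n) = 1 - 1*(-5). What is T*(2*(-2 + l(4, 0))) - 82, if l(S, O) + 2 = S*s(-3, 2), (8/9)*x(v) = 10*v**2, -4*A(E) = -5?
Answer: -6281/8 ≈ -785.13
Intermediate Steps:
s(D, n) = 6 (s(D, n) = 1 + 5 = 6)
A(E) = 5/4 (A(E) = -1/4*(-5) = 5/4)
x(v) = 45*v**2/4 (x(v) = 9*(10*v**2)/8 = 45*v**2/4)
l(S, O) = -2 + 6*S (l(S, O) = -2 + S*6 = -2 + 6*S)
T = -1125/64 (T = -45*(5/4)**2/4 = -45*25/(4*16) = -1*1125/64 = -1125/64 ≈ -17.578)
T*(2*(-2 + l(4, 0))) - 82 = -1125*(-2 + (-2 + 6*4))/32 - 82 = -1125*(-2 + (-2 + 24))/32 - 82 = -1125*(-2 + 22)/32 - 82 = -1125*20/32 - 82 = -1125/64*40 - 82 = -5625/8 - 82 = -6281/8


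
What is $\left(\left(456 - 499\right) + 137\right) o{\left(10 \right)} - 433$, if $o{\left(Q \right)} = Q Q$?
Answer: $8967$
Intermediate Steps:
$o{\left(Q \right)} = Q^{2}$
$\left(\left(456 - 499\right) + 137\right) o{\left(10 \right)} - 433 = \left(\left(456 - 499\right) + 137\right) 10^{2} - 433 = \left(-43 + 137\right) 100 - 433 = 94 \cdot 100 - 433 = 9400 - 433 = 8967$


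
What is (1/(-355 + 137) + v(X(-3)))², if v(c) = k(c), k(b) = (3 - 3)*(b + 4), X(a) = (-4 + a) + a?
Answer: 1/47524 ≈ 2.1042e-5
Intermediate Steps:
X(a) = -4 + 2*a
k(b) = 0 (k(b) = 0*(4 + b) = 0)
v(c) = 0
(1/(-355 + 137) + v(X(-3)))² = (1/(-355 + 137) + 0)² = (1/(-218) + 0)² = (-1/218 + 0)² = (-1/218)² = 1/47524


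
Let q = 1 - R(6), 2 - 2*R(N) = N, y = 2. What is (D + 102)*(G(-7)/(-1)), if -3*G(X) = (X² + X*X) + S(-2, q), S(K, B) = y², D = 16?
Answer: 4012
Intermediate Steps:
R(N) = 1 - N/2
q = 3 (q = 1 - (1 - ½*6) = 1 - (1 - 3) = 1 - 1*(-2) = 1 + 2 = 3)
S(K, B) = 4 (S(K, B) = 2² = 4)
G(X) = -4/3 - 2*X²/3 (G(X) = -((X² + X*X) + 4)/3 = -((X² + X²) + 4)/3 = -(2*X² + 4)/3 = -(4 + 2*X²)/3 = -4/3 - 2*X²/3)
(D + 102)*(G(-7)/(-1)) = (16 + 102)*((-4/3 - ⅔*(-7)²)/(-1)) = 118*((-4/3 - ⅔*49)*(-1)) = 118*((-4/3 - 98/3)*(-1)) = 118*(-34*(-1)) = 118*34 = 4012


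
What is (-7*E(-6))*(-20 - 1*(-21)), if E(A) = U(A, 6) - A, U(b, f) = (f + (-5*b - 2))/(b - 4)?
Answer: -91/5 ≈ -18.200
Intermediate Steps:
U(b, f) = (-2 + f - 5*b)/(-4 + b) (U(b, f) = (f + (-2 - 5*b))/(-4 + b) = (-2 + f - 5*b)/(-4 + b))
E(A) = -A + (4 - 5*A)/(-4 + A) (E(A) = (-2 + 6 - 5*A)/(-4 + A) - A = (4 - 5*A)/(-4 + A) - A = -A + (4 - 5*A)/(-4 + A))
(-7*E(-6))*(-20 - 1*(-21)) = (-7*(4 - 1*(-6) - 1*(-6)²)/(-4 - 6))*(-20 - 1*(-21)) = (-7*(4 + 6 - 1*36)/(-10))*(-20 + 21) = -(-7)*(4 + 6 - 36)/10*1 = -(-7)*(-26)/10*1 = -7*13/5*1 = -91/5*1 = -91/5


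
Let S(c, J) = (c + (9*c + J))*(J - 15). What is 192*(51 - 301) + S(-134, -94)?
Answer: 108306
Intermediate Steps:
S(c, J) = (-15 + J)*(J + 10*c) (S(c, J) = (c + (J + 9*c))*(-15 + J) = (J + 10*c)*(-15 + J) = (-15 + J)*(J + 10*c))
192*(51 - 301) + S(-134, -94) = 192*(51 - 301) + ((-94)² - 150*(-134) - 15*(-94) + 10*(-94)*(-134)) = 192*(-250) + (8836 + 20100 + 1410 + 125960) = -48000 + 156306 = 108306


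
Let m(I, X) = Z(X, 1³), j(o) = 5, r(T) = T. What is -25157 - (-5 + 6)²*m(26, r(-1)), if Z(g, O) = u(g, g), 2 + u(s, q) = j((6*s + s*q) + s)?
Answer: -25160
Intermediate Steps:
u(s, q) = 3 (u(s, q) = -2 + 5 = 3)
Z(g, O) = 3
m(I, X) = 3
-25157 - (-5 + 6)²*m(26, r(-1)) = -25157 - (-5 + 6)²*3 = -25157 - 1²*3 = -25157 - 3 = -25160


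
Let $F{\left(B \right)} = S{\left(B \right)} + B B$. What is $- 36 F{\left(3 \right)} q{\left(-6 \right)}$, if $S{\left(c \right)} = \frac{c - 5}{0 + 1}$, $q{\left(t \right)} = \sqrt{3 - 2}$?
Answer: $-252$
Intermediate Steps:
$q{\left(t \right)} = 1$ ($q{\left(t \right)} = \sqrt{1} = 1$)
$S{\left(c \right)} = -5 + c$ ($S{\left(c \right)} = \frac{-5 + c}{1} = \left(-5 + c\right) 1 = -5 + c$)
$F{\left(B \right)} = -5 + B + B^{2}$ ($F{\left(B \right)} = \left(-5 + B\right) + B B = \left(-5 + B\right) + B^{2} = -5 + B + B^{2}$)
$- 36 F{\left(3 \right)} q{\left(-6 \right)} = - 36 \left(-5 + 3 + 3^{2}\right) 1 = - 36 \left(-5 + 3 + 9\right) 1 = \left(-36\right) 7 \cdot 1 = \left(-252\right) 1 = -252$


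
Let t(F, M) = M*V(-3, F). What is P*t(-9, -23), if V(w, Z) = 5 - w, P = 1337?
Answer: -246008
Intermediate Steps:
t(F, M) = 8*M (t(F, M) = M*(5 - 1*(-3)) = M*(5 + 3) = M*8 = 8*M)
P*t(-9, -23) = 1337*(8*(-23)) = 1337*(-184) = -246008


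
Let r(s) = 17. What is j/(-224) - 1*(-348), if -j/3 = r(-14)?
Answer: 78003/224 ≈ 348.23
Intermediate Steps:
j = -51 (j = -3*17 = -51)
j/(-224) - 1*(-348) = -51/(-224) - 1*(-348) = -51*(-1/224) + 348 = 51/224 + 348 = 78003/224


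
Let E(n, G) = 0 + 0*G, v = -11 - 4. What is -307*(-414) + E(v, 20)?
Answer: 127098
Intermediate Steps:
v = -15
E(n, G) = 0 (E(n, G) = 0 + 0 = 0)
-307*(-414) + E(v, 20) = -307*(-414) + 0 = 127098 + 0 = 127098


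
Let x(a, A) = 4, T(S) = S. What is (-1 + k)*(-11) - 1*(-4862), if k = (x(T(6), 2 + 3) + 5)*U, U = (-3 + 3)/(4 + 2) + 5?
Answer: 4378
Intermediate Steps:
U = 5 (U = 0/6 + 5 = 0*(⅙) + 5 = 0 + 5 = 5)
k = 45 (k = (4 + 5)*5 = 9*5 = 45)
(-1 + k)*(-11) - 1*(-4862) = (-1 + 45)*(-11) - 1*(-4862) = 44*(-11) + 4862 = -484 + 4862 = 4378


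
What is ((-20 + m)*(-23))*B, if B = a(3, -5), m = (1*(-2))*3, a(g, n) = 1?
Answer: 598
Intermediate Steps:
m = -6 (m = -2*3 = -6)
B = 1
((-20 + m)*(-23))*B = ((-20 - 6)*(-23))*1 = -26*(-23)*1 = 598*1 = 598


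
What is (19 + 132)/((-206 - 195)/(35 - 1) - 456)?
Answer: -5134/15905 ≈ -0.32279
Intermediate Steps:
(19 + 132)/((-206 - 195)/(35 - 1) - 456) = 151/(-401/34 - 456) = 151/(-15905/34) = 151*(-34/15905) = -5134/15905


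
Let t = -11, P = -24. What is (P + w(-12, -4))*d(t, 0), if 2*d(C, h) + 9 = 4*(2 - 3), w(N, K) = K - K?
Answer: 156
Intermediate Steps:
w(N, K) = 0
d(C, h) = -13/2 (d(C, h) = -9/2 + (4*(2 - 3))/2 = -9/2 + (4*(-1))/2 = -9/2 + (1/2)*(-4) = -9/2 - 2 = -13/2)
(P + w(-12, -4))*d(t, 0) = (-24 + 0)*(-13/2) = -24*(-13/2) = 156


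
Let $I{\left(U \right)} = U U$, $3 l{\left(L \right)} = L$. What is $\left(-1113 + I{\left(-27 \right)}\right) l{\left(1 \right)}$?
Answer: $-128$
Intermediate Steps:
$l{\left(L \right)} = \frac{L}{3}$
$I{\left(U \right)} = U^{2}$
$\left(-1113 + I{\left(-27 \right)}\right) l{\left(1 \right)} = \left(-1113 + \left(-27\right)^{2}\right) \frac{1}{3} \cdot 1 = \left(-1113 + 729\right) \frac{1}{3} = \left(-384\right) \frac{1}{3} = -128$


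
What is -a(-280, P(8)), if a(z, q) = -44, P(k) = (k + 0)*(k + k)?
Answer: 44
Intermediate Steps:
P(k) = 2*k² (P(k) = k*(2*k) = 2*k²)
-a(-280, P(8)) = -1*(-44) = 44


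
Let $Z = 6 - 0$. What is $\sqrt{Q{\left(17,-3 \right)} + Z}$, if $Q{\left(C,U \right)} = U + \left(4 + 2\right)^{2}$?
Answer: $\sqrt{39} \approx 6.245$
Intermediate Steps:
$Z = 6$ ($Z = 6 + 0 = 6$)
$Q{\left(C,U \right)} = 36 + U$ ($Q{\left(C,U \right)} = U + 6^{2} = U + 36 = 36 + U$)
$\sqrt{Q{\left(17,-3 \right)} + Z} = \sqrt{\left(36 - 3\right) + 6} = \sqrt{33 + 6} = \sqrt{39}$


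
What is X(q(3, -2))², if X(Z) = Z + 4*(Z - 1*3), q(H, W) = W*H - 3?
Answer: 3249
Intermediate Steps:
q(H, W) = -3 + H*W (q(H, W) = H*W - 3 = -3 + H*W)
X(Z) = -12 + 5*Z (X(Z) = Z + 4*(Z - 3) = Z + 4*(-3 + Z) = Z + (-12 + 4*Z) = -12 + 5*Z)
X(q(3, -2))² = (-12 + 5*(-3 + 3*(-2)))² = (-12 + 5*(-3 - 6))² = (-12 + 5*(-9))² = (-12 - 45)² = (-57)² = 3249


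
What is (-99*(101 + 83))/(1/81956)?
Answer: -1492910496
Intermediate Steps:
(-99*(101 + 83))/(1/81956) = (-99*184)/(1/81956) = -18216*81956 = -1492910496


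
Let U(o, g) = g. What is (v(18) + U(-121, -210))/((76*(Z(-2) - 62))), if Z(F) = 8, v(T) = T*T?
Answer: -1/36 ≈ -0.027778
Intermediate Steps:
v(T) = T²
(v(18) + U(-121, -210))/((76*(Z(-2) - 62))) = (18² - 210)/((76*(8 - 62))) = (324 - 210)/((76*(-54))) = 114/(-4104) = 114*(-1/4104) = -1/36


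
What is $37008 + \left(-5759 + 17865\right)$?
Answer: $49114$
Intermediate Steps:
$37008 + \left(-5759 + 17865\right) = 37008 + 12106 = 49114$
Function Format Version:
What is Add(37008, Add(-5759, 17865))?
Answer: 49114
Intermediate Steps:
Add(37008, Add(-5759, 17865)) = Add(37008, 12106) = 49114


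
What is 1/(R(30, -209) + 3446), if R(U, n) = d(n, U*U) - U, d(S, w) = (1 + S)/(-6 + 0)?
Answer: 3/10352 ≈ 0.00028980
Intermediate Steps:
d(S, w) = -⅙ - S/6 (d(S, w) = (1 + S)/(-6) = (1 + S)*(-⅙) = -⅙ - S/6)
R(U, n) = -⅙ - U - n/6 (R(U, n) = (-⅙ - n/6) - U = -⅙ - U - n/6)
1/(R(30, -209) + 3446) = 1/((-⅙ - 1*30 - ⅙*(-209)) + 3446) = 1/((-⅙ - 30 + 209/6) + 3446) = 1/(14/3 + 3446) = 1/(10352/3) = 3/10352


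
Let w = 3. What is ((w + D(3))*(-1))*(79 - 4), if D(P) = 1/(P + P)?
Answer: -475/2 ≈ -237.50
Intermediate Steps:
D(P) = 1/(2*P)
((w + D(3))*(-1))*(79 - 4) = ((3 + (1/2)/3)*(-1))*(79 - 4) = ((3 + (1/2)*(1/3))*(-1))*75 = ((3 + 1/6)*(-1))*75 = ((19/6)*(-1))*75 = -19/6*75 = -475/2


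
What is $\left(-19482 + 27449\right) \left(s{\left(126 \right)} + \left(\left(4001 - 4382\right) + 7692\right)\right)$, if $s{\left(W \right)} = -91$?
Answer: $57521740$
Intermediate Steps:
$\left(-19482 + 27449\right) \left(s{\left(126 \right)} + \left(\left(4001 - 4382\right) + 7692\right)\right) = \left(-19482 + 27449\right) \left(-91 + \left(\left(4001 - 4382\right) + 7692\right)\right) = 7967 \left(-91 + \left(-381 + 7692\right)\right) = 7967 \left(-91 + 7311\right) = 7967 \cdot 7220 = 57521740$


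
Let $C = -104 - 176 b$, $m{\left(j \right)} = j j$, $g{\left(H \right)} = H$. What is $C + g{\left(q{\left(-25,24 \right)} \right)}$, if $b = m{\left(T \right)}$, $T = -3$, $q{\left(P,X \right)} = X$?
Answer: $-1664$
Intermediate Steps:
$m{\left(j \right)} = j^{2}$
$b = 9$ ($b = \left(-3\right)^{2} = 9$)
$C = -1688$ ($C = -104 - 1584 = -1688$)
$C + g{\left(q{\left(-25,24 \right)} \right)} = -1688 + 24 = -1664$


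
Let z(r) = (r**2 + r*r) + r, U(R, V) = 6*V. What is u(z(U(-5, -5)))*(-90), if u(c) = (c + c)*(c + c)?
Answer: -1127844000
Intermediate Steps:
z(r) = r + 2*r**2 (z(r) = (r**2 + r**2) + r = 2*r**2 + r = r + 2*r**2)
u(c) = 4*c**2 (u(c) = (2*c)*(2*c) = 4*c**2)
u(z(U(-5, -5)))*(-90) = (4*((6*(-5))*(1 + 2*(6*(-5))))**2)*(-90) = (4*(-30*(1 + 2*(-30)))**2)*(-90) = (4*(-30*(1 - 60))**2)*(-90) = (4*(-30*(-59))**2)*(-90) = (4*1770**2)*(-90) = (4*3132900)*(-90) = 12531600*(-90) = -1127844000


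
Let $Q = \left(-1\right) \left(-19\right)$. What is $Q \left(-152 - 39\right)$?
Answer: $-3629$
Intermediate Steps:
$Q = 19$
$Q \left(-152 - 39\right) = 19 \left(-152 - 39\right) = 19 \left(-191\right) = -3629$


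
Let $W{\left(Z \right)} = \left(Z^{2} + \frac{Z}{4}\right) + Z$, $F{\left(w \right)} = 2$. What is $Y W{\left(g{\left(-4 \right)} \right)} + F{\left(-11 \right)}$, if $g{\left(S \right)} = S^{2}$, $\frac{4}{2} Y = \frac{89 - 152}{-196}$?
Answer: $\frac{649}{14} \approx 46.357$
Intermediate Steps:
$Y = \frac{9}{56}$ ($Y = \frac{\left(89 - 152\right) \frac{1}{-196}}{2} = \frac{\left(89 - 152\right) \left(- \frac{1}{196}\right)}{2} = \frac{\left(-63\right) \left(- \frac{1}{196}\right)}{2} = \frac{1}{2} \cdot \frac{9}{28} = \frac{9}{56} \approx 0.16071$)
$W{\left(Z \right)} = Z^{2} + \frac{5 Z}{4}$ ($W{\left(Z \right)} = \left(Z^{2} + \frac{Z}{4}\right) + Z = Z^{2} + \frac{5 Z}{4}$)
$Y W{\left(g{\left(-4 \right)} \right)} + F{\left(-11 \right)} = \frac{9 \frac{\left(-4\right)^{2} \left(5 + 4 \left(-4\right)^{2}\right)}{4}}{56} + 2 = \frac{9 \cdot \frac{1}{4} \cdot 16 \left(5 + 4 \cdot 16\right)}{56} + 2 = \frac{9 \cdot \frac{1}{4} \cdot 16 \left(5 + 64\right)}{56} + 2 = \frac{9 \cdot \frac{1}{4} \cdot 16 \cdot 69}{56} + 2 = \frac{9}{56} \cdot 276 + 2 = \frac{621}{14} + 2 = \frac{649}{14}$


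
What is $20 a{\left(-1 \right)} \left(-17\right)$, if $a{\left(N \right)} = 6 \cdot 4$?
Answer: $-8160$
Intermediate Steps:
$a{\left(N \right)} = 24$
$20 a{\left(-1 \right)} \left(-17\right) = 20 \cdot 24 \left(-17\right) = 480 \left(-17\right) = -8160$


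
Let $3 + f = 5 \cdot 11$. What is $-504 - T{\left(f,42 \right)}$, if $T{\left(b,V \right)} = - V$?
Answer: $-462$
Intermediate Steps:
$f = 52$ ($f = -3 + 5 \cdot 11 = -3 + 55 = 52$)
$-504 - T{\left(f,42 \right)} = -504 - \left(-1\right) 42 = -504 - -42 = -504 + 42 = -462$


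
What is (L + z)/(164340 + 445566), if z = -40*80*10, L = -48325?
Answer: -26775/203302 ≈ -0.13170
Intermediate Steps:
z = -32000 (z = -3200*10 = -32000)
(L + z)/(164340 + 445566) = (-48325 - 32000)/(164340 + 445566) = -80325/609906 = -80325*1/609906 = -26775/203302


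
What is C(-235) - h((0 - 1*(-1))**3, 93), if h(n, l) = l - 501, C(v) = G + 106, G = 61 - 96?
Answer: 479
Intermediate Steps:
G = -35
C(v) = 71 (C(v) = -35 + 106 = 71)
h(n, l) = -501 + l
C(-235) - h((0 - 1*(-1))**3, 93) = 71 - (-501 + 93) = 71 - 1*(-408) = 71 + 408 = 479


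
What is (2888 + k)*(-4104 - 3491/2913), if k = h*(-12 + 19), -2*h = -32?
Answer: -11958443000/971 ≈ -1.2316e+7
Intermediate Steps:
h = 16 (h = -½*(-32) = 16)
k = 112 (k = 16*(-12 + 19) = 16*7 = 112)
(2888 + k)*(-4104 - 3491/2913) = (2888 + 112)*(-4104 - 3491/2913) = 3000*(-4104 - 3491*1/2913) = 3000*(-4104 - 3491/2913) = 3000*(-11958443/2913) = -11958443000/971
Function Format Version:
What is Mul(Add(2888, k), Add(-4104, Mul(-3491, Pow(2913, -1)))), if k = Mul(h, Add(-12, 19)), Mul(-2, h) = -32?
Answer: Rational(-11958443000, 971) ≈ -1.2316e+7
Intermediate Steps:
h = 16 (h = Mul(Rational(-1, 2), -32) = 16)
k = 112 (k = Mul(16, Add(-12, 19)) = Mul(16, 7) = 112)
Mul(Add(2888, k), Add(-4104, Mul(-3491, Pow(2913, -1)))) = Mul(Add(2888, 112), Add(-4104, Mul(-3491, Pow(2913, -1)))) = Mul(3000, Add(-4104, Mul(-3491, Rational(1, 2913)))) = Mul(3000, Add(-4104, Rational(-3491, 2913))) = Mul(3000, Rational(-11958443, 2913)) = Rational(-11958443000, 971)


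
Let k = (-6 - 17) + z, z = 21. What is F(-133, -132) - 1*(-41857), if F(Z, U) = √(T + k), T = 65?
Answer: 41857 + 3*√7 ≈ 41865.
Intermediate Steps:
k = -2 (k = (-6 - 17) + 21 = -23 + 21 = -2)
F(Z, U) = 3*√7 (F(Z, U) = √(65 - 2) = √63 = 3*√7)
F(-133, -132) - 1*(-41857) = 3*√7 - 1*(-41857) = 3*√7 + 41857 = 41857 + 3*√7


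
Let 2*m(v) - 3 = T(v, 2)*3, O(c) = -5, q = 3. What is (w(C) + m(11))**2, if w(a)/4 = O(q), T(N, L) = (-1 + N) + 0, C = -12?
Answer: 49/4 ≈ 12.250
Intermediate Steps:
T(N, L) = -1 + N
m(v) = 3*v/2 (m(v) = 3/2 + ((-1 + v)*3)/2 = 3/2 + (-3 + 3*v)/2 = 3/2 + (-3/2 + 3*v/2) = 3*v/2)
w(a) = -20 (w(a) = 4*(-5) = -20)
(w(C) + m(11))**2 = (-20 + (3/2)*11)**2 = (-20 + 33/2)**2 = (-7/2)**2 = 49/4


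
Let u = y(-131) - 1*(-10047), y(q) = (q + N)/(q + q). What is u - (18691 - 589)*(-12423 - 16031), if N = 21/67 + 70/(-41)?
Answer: 185356710919078/359857 ≈ 5.1508e+8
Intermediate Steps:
N = -3829/2747 (N = 21*(1/67) + 70*(-1/41) = 21/67 - 70/41 = -3829/2747 ≈ -1.3939)
y(q) = (-3829/2747 + q)/(2*q) (y(q) = (q - 3829/2747)/(q + q) = (-3829/2747 + q)/((2*q)) = (-3829/2747 + q)*(1/(2*q)) = (-3829/2747 + q)/(2*q))
u = 3615665122/359857 (u = (1/5494)*(-3829 + 2747*(-131))/(-131) - 1*(-10047) = (1/5494)*(-1/131)*(-3829 - 359857) + 10047 = (1/5494)*(-1/131)*(-363686) + 10047 = 181843/359857 + 10047 = 3615665122/359857 ≈ 10048.)
u - (18691 - 589)*(-12423 - 16031) = 3615665122/359857 - (18691 - 589)*(-12423 - 16031) = 3615665122/359857 - 18102*(-28454) = 3615665122/359857 - 1*(-515074308) = 3615665122/359857 + 515074308 = 185356710919078/359857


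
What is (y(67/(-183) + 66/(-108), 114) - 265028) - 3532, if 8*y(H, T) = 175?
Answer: -2148305/8 ≈ -2.6854e+5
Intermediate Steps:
y(H, T) = 175/8 (y(H, T) = (1/8)*175 = 175/8)
(y(67/(-183) + 66/(-108), 114) - 265028) - 3532 = (175/8 - 265028) - 3532 = -2120049/8 - 3532 = -2148305/8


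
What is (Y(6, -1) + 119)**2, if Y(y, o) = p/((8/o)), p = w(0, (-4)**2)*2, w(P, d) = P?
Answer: 14161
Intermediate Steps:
p = 0 (p = 0*2 = 0)
Y(y, o) = 0 (Y(y, o) = 0/((8/o)) = 0*(o/8) = 0)
(Y(6, -1) + 119)**2 = (0 + 119)**2 = 119**2 = 14161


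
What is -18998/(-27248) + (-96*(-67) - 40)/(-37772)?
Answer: 67927905/128651432 ≈ 0.52800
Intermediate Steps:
-18998/(-27248) + (-96*(-67) - 40)/(-37772) = -18998*(-1/27248) + (6432 - 40)*(-1/37772) = 9499/13624 + 6392*(-1/37772) = 9499/13624 - 1598/9443 = 67927905/128651432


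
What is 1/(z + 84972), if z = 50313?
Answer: 1/135285 ≈ 7.3918e-6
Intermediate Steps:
1/(z + 84972) = 1/(50313 + 84972) = 1/135285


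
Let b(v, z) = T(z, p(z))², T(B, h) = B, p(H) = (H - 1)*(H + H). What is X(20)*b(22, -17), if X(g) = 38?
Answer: 10982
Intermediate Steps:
p(H) = 2*H*(-1 + H) (p(H) = (-1 + H)*(2*H) = 2*H*(-1 + H))
b(v, z) = z²
X(20)*b(22, -17) = 38*(-17)² = 38*289 = 10982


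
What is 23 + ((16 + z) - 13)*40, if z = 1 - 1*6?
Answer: -57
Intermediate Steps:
z = -5 (z = 1 - 6 = -5)
23 + ((16 + z) - 13)*40 = 23 + ((16 - 5) - 13)*40 = 23 + (11 - 13)*40 = 23 - 2*40 = 23 - 80 = -57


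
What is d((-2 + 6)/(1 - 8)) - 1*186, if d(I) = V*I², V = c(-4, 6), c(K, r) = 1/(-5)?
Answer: -45586/245 ≈ -186.07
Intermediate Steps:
c(K, r) = -⅕
V = -⅕ ≈ -0.20000
d(I) = -I²/5
d((-2 + 6)/(1 - 8)) - 1*186 = -(-2 + 6)²/(1 - 8)²/5 - 1*186 = -(4/(-7))²/5 - 186 = -(4*(-⅐))²/5 - 186 = -(-4/7)²/5 - 186 = -⅕*16/49 - 186 = -16/245 - 186 = -45586/245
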